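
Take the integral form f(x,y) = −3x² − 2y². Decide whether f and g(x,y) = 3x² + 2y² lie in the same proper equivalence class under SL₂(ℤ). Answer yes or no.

D₁ = -24, D₂ = -24
f is negative-definite; reduce −f:
−f: flip: (3,0,2)→(2,0,3)
−f: reduced (well bottom): (2,0,3) with a≤c, −a<b≤a
flip sign back: reduced form of f is (-2,0,-3)
g: flip: (3,0,2)→(2,0,3)
g: reduced (well bottom): (2,0,3) with a≤c, −a<b≤a
reduced forms (-2, 0, -3) vs (2, 0, 3) ⇒ inequivalent

no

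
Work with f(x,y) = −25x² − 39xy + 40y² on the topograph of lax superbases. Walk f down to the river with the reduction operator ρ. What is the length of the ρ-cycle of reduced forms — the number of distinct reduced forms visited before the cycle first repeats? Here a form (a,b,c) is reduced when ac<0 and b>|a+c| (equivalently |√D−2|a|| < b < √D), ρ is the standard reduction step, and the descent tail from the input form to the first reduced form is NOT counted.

D = 5521, ⌊√D⌋ = 74
descent: ρ → (40,39,-25)  [lands on river]
river: ρ → (-25,61,18)
river: ρ → (18,47,-46)
river: ρ → (-46,45,19)
river: ρ → (19,69,-10)
river: ρ → (-10,71,12)
river: ρ → (12,73,-4)
river: ρ → (-4,71,30)
river: ρ → (30,49,-26)
river: ρ → (-26,55,24)
river: ρ → (24,41,-40)
river: ρ → (-40,39,25)
river: ρ → (25,61,-18)
river: ρ → (-18,47,46)
river: ρ → (46,45,-19)
river: ρ → (-19,69,10)
river: ρ → (10,71,-12)
river: ρ → (-12,73,4)
river: ρ → (4,71,-30)
river: ρ → (-30,49,26)
river: ρ → (26,55,-24)
river: ρ → (-24,41,40)
ρ-cycle length = 22 (tail of 1 descent step not counted)

22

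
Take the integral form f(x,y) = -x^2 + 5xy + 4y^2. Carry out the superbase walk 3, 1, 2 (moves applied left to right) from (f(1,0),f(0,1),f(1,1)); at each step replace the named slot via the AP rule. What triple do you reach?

start (-1,4,8) = (f(1,0),f(0,1),f(1,1))
replace slot 3: 2·((-1)+4) − 8 = -2 → (-1,4,-2)
replace slot 1: 2·(4+(-2)) − (-1) = 5 → (5,4,-2)
replace slot 2: 2·(5+(-2)) − 4 = 2 → (5,2,-2)

5,2,-2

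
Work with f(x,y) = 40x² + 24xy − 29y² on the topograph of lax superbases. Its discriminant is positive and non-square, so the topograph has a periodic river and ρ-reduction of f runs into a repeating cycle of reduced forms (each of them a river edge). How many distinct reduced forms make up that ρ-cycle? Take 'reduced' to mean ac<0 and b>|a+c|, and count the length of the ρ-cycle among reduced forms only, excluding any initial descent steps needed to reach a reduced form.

D = 5216, ⌊√D⌋ = 72
river: ρ → (-29,34,35)
river: ρ → (35,36,-28)
river: ρ → (-28,20,43)
river: ρ → (43,66,-5)
river: ρ → (-5,64,56)
river: ρ → (56,48,-13)
river: ρ → (-13,56,40)
river: ρ → (40,24,-29)
ρ-cycle length = 8 (tail of 0 descent steps not counted)

8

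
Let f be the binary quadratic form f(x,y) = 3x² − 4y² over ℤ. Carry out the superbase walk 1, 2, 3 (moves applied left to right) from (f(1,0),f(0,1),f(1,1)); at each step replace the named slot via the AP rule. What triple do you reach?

start (3,-4,-1) = (f(1,0),f(0,1),f(1,1))
replace slot 1: 2·((-4)+(-1)) − 3 = -13 → (-13,-4,-1)
replace slot 2: 2·((-13)+(-1)) − (-4) = -24 → (-13,-24,-1)
replace slot 3: 2·((-13)+(-24)) − (-1) = -73 → (-13,-24,-73)

-13,-24,-73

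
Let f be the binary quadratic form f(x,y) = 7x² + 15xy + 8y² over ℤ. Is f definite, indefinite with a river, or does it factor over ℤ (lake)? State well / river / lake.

D = b²−4ac = 15² − 4·7·8 = 1
D = 1² is a perfect square ⇒ form factors over ℤ ⇒ lakes

lake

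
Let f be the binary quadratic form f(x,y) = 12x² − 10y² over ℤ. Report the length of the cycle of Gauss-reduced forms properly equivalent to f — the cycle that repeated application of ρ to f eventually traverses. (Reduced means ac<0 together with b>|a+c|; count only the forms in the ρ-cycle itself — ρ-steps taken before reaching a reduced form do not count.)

D = 480, ⌊√D⌋ = 21
descent: ρ → (-10,20,2)  [lands on river]
river: ρ → (2,20,-10)
ρ-cycle length = 2 (tail of 1 descent step not counted)

2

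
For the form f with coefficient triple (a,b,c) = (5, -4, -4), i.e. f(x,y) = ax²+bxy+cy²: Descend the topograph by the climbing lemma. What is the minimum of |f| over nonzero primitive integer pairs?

descent: ρ → (-4,4,5)  [lands on river]
river: ρ → (5,6,-3)
river: ρ → (-3,6,5)
river: ρ → (5,4,-4)
closes: descent 1, river 4
min |a| on river = 3

3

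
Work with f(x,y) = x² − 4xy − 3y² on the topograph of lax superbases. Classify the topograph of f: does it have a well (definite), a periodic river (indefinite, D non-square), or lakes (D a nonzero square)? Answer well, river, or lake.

D = b²−4ac = (-4)² − 4·1·(-3) = 28
D > 0 non-square ⇒ indefinite ⇒ periodic river

river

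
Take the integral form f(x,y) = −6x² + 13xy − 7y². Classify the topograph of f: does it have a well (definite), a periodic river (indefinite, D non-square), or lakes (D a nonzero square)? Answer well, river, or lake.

D = b²−4ac = 13² − 4·(-6)·(-7) = 1
D = 1² is a perfect square ⇒ form factors over ℤ ⇒ lakes

lake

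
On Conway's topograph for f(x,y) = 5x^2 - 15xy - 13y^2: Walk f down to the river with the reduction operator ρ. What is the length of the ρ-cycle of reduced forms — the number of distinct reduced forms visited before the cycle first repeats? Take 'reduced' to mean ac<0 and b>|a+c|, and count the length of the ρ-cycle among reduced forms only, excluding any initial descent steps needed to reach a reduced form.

D = 485, ⌊√D⌋ = 22
descent: ρ → (-13,15,5)  [lands on river]
river: ρ → (5,15,-13)
river: ρ → (-13,11,7)
river: ρ → (7,17,-7)
river: ρ → (-7,11,13)
river: ρ → (13,15,-5)
river: ρ → (-5,15,13)
river: ρ → (13,11,-7)
river: ρ → (-7,17,7)
river: ρ → (7,11,-13)
ρ-cycle length = 10 (tail of 1 descent step not counted)

10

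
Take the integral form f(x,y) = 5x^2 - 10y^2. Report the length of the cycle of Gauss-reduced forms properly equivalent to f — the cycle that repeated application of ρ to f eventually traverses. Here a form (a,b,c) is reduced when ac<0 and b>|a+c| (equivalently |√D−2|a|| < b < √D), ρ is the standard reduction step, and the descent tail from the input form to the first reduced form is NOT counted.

D = 200, ⌊√D⌋ = 14
descent: ρ → (-10,0,5)
descent: ρ → (5,10,-5)  [lands on river]
river: ρ → (-5,10,5)
ρ-cycle length = 2 (tail of 2 descent steps not counted)

2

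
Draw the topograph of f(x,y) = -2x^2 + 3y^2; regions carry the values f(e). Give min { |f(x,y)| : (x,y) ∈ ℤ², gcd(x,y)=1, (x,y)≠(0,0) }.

descent: ρ → (3,0,-2)
descent: ρ → (-2,4,1)  [lands on river]
river: ρ → (1,4,-2)
closes: descent 2, river 2
min |a| on river = 1

1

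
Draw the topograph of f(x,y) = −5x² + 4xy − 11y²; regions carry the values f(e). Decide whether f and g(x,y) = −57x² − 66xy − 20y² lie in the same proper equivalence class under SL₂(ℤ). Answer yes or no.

D₁ = -204, D₂ = -204
f is negative-definite; reduce −f:
−f: reduced (well bottom): (5,-4,11) with a≤c, −a<b≤a
flip sign back: reduced form of f is (-5,4,-11)
g is negative-definite; reduce −g:
−g: translate: b→-48 (≡66 mod 114), so (57,66,20)→(57,-48,11)
−g: flip: (57,-48,11)→(11,48,57)
−g: translate: b→4 (≡48 mod 22), so (11,48,57)→(11,4,5)
−g: flip: (11,4,5)→(5,-4,11)
−g: reduced (well bottom): (5,-4,11) with a≤c, −a<b≤a
flip sign back: reduced form of g is (-5,4,-11)
reduced forms (-5, 4, -11) vs (-5, 4, -11) ⇒ equivalent

yes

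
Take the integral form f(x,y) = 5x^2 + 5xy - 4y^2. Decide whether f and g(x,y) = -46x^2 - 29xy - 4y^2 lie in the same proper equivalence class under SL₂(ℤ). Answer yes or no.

D₁ = 105, D₂ = 105
river cycle of f (length 6): (-4, 3, 6), (6, 9, -1), (-1, 9, 6), (6, 3, -4), (-4, 5, 5), (5, 5, -4)
river cycle of g (length 6): (-4, 5, 5), (5, 5, -4), (-4, 3, 6), (6, 9, -1), (-1, 9, 6), (6, 3, -4)
cycles coincide ⇒ equivalent

yes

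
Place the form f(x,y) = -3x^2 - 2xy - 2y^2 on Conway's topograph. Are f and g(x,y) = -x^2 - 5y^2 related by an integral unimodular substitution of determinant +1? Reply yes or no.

D₁ = -20, D₂ = -20
f is negative-definite; reduce −f:
−f: flip: (3,2,2)→(2,-2,3)
−f: translate: b→2 (≡-2 mod 4), so (2,-2,3)→(2,2,3)
−f: reduced (well bottom): (2,2,3) with a≤c, −a<b≤a
flip sign back: reduced form of f is (-2,-2,-3)
g is negative-definite; reduce −g:
−g: reduced (well bottom): (1,0,5) with a≤c, −a<b≤a
flip sign back: reduced form of g is (-1,0,-5)
reduced forms (-2, -2, -3) vs (-1, 0, -5) ⇒ inequivalent

no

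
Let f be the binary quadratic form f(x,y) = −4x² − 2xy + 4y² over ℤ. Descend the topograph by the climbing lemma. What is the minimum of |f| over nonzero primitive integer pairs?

descent: ρ → (4,2,-4)  [lands on river]
river: ρ → (-4,6,2)
river: ρ → (2,6,-4)
river: ρ → (-4,2,4)
river: ρ → (4,6,-2)
river: ρ → (-2,6,4)
closes: descent 1, river 6
min |a| on river = 2

2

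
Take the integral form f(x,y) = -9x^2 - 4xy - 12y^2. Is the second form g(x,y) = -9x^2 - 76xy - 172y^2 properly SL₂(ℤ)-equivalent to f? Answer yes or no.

D₁ = -416, D₂ = -416
f is negative-definite; reduce −f:
−f: reduced (well bottom): (9,4,12) with a≤c, −a<b≤a
flip sign back: reduced form of f is (-9,-4,-12)
g is negative-definite; reduce −g:
−g: translate: b→4 (≡76 mod 18), so (9,76,172)→(9,4,12)
−g: reduced (well bottom): (9,4,12) with a≤c, −a<b≤a
flip sign back: reduced form of g is (-9,-4,-12)
reduced forms (-9, -4, -12) vs (-9, -4, -12) ⇒ equivalent

yes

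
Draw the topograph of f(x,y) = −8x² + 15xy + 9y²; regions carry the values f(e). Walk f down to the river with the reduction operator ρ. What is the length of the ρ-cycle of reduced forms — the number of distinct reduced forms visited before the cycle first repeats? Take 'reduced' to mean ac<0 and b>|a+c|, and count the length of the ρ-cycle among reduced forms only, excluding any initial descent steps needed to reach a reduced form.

D = 513, ⌊√D⌋ = 22
river: ρ → (9,21,-2)
river: ρ → (-2,19,19)
river: ρ → (19,19,-2)
river: ρ → (-2,21,9)
river: ρ → (9,15,-8)
river: ρ → (-8,17,7)
river: ρ → (7,11,-14)
river: ρ → (-14,17,4)
river: ρ → (4,15,-18)
river: ρ → (-18,21,1)
river: ρ → (1,21,-18)
river: ρ → (-18,15,4)
river: ρ → (4,17,-14)
river: ρ → (-14,11,7)
river: ρ → (7,17,-8)
river: ρ → (-8,15,9)
ρ-cycle length = 16 (tail of 0 descent steps not counted)

16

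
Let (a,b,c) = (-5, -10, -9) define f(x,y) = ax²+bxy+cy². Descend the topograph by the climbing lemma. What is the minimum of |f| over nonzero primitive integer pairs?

translate: b→0 (≡10 mod 10), so (5,10,9)→(5,0,4)
flip: (5,0,4)→(4,0,5)
reduced (well bottom): (4,0,5) with a≤c, −a<b≤a
well minimum |f| = |-4| = 4 (negative-definite)

4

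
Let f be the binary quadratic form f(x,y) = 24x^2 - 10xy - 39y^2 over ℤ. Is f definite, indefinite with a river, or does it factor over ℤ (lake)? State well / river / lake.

D = b²−4ac = (-10)² − 4·24·(-39) = 3844
D = 62² is a perfect square ⇒ form factors over ℤ ⇒ lakes

lake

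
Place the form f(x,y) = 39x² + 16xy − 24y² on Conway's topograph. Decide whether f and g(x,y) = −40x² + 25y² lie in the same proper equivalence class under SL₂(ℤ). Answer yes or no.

D₁ = 4000, D₂ = 4000
river cycle of f (length 18): (-24, 32, 31), (31, 30, -25), (-25, 20, 36), (36, 52, -9), (-9, 56, 24), (24, 40, -25), (-25, 60, 4), (4, 60, -25), (-25, 40, 24), (24, 56, -9), … (8 more)
river cycle of g (length 4): (25, 50, -15), (-15, 40, 40), (40, 40, -15), (-15, 50, 25)
cycles differ ⇒ inequivalent

no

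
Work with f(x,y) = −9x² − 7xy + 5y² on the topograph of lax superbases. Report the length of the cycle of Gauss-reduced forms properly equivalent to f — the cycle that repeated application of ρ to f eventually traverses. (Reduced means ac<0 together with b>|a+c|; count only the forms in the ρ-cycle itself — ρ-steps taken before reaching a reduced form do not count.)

D = 229, ⌊√D⌋ = 15
descent: ρ → (5,7,-9)  [lands on river]
river: ρ → (-9,11,3)
river: ρ → (3,13,-5)
river: ρ → (-5,7,9)
river: ρ → (9,11,-3)
river: ρ → (-3,13,5)
ρ-cycle length = 6 (tail of 1 descent step not counted)

6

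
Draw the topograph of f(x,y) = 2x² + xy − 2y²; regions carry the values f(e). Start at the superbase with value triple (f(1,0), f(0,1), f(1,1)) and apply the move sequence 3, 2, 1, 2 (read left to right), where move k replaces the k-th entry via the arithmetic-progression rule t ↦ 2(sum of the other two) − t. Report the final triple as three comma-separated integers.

start (2,-2,1) = (f(1,0),f(0,1),f(1,1))
replace slot 3: 2·(2+(-2)) − 1 = -1 → (2,-2,-1)
replace slot 2: 2·(2+(-1)) − (-2) = 4 → (2,4,-1)
replace slot 1: 2·(4+(-1)) − 2 = 4 → (4,4,-1)
replace slot 2: 2·(4+(-1)) − 4 = 2 → (4,2,-1)

4,2,-1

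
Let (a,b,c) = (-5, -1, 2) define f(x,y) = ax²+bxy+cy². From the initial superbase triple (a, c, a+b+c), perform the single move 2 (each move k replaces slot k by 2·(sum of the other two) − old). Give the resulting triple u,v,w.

start (-5,2,-4) = (f(1,0),f(0,1),f(1,1))
replace slot 2: 2·((-5)+(-4)) − 2 = -20 → (-5,-20,-4)

-5,-20,-4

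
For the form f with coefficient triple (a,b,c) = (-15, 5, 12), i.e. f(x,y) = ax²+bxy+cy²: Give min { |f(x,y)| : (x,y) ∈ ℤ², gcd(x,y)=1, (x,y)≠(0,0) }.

river: ρ → (12,19,-8)
river: ρ → (-8,13,18)
river: ρ → (18,23,-3)
river: ρ → (-3,25,10)
river: ρ → (10,15,-13)
river: ρ → (-13,11,12)
river: ρ → (12,13,-12)
river: ρ → (-12,11,13)
river: ρ → (13,15,-10)
river: ρ → (-10,25,3)
river: ρ → (3,23,-18)
river: ρ → (-18,13,8)
river: ρ → (8,19,-12)
river: ρ → (-12,5,15)
river: ρ → (15,25,-2)
river: ρ → (-2,27,2)
river: ρ → (2,25,-15)
river: ρ → (-15,5,12)
closes: descent 0, river 18
min |a| on river = 2

2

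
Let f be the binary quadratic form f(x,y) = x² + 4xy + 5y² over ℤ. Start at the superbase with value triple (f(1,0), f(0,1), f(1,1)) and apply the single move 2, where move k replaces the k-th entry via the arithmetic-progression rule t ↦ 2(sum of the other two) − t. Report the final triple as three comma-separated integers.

start (1,5,10) = (f(1,0),f(0,1),f(1,1))
replace slot 2: 2·(1+10) − 5 = 17 → (1,17,10)

1,17,10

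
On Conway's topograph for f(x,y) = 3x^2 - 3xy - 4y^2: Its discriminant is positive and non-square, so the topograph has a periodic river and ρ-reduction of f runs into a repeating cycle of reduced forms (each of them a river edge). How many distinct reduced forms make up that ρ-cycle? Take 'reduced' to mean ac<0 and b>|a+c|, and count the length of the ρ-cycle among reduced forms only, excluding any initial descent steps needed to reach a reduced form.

D = 57, ⌊√D⌋ = 7
descent: ρ → (-4,3,3)  [lands on river]
river: ρ → (3,3,-4)
river: ρ → (-4,5,2)
river: ρ → (2,7,-1)
river: ρ → (-1,7,2)
river: ρ → (2,5,-4)
ρ-cycle length = 6 (tail of 1 descent step not counted)

6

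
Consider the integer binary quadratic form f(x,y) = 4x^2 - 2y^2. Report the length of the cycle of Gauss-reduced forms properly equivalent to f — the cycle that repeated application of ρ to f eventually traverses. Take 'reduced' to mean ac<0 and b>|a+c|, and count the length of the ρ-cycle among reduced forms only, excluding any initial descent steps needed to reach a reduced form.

D = 32, ⌊√D⌋ = 5
descent: ρ → (-2,4,2)  [lands on river]
river: ρ → (2,4,-2)
ρ-cycle length = 2 (tail of 1 descent step not counted)

2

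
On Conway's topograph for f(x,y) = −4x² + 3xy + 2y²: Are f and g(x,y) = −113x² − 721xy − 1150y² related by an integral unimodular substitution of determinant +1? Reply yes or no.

D₁ = 41, D₂ = 41
river cycle of f (length 10): (2, 5, -2), (-2, 3, 4), (4, 5, -1), (-1, 5, 4), (4, 3, -2), (-2, 5, 2), (2, 3, -4), (-4, 5, 1), (1, 5, -4), (-4, 3, 2)
river cycle of g (length 10): (-4, 3, 2), (2, 5, -2), (-2, 3, 4), (4, 5, -1), (-1, 5, 4), (4, 3, -2), (-2, 5, 2), (2, 3, -4), (-4, 5, 1), (1, 5, -4)
cycles coincide ⇒ equivalent

yes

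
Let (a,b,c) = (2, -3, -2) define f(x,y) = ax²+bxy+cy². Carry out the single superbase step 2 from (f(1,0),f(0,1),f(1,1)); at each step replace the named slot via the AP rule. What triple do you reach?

start (2,-2,-3) = (f(1,0),f(0,1),f(1,1))
replace slot 2: 2·(2+(-3)) − (-2) = 0 → (2,0,-3)

2,0,-3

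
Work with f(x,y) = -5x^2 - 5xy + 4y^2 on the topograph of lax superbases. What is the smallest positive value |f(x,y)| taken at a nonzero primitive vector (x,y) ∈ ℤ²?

descent: ρ → (4,5,-5)  [lands on river]
river: ρ → (-5,5,4)
river: ρ → (4,3,-6)
river: ρ → (-6,9,1)
river: ρ → (1,9,-6)
river: ρ → (-6,3,4)
closes: descent 1, river 6
min |a| on river = 1

1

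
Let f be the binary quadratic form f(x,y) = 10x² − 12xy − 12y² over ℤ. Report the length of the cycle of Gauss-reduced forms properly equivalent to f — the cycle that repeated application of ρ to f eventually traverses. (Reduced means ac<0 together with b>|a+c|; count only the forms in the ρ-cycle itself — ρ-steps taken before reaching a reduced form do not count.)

D = 624, ⌊√D⌋ = 24
descent: ρ → (-12,12,10)  [lands on river]
river: ρ → (10,8,-14)
river: ρ → (-14,20,4)
river: ρ → (4,20,-14)
river: ρ → (-14,8,10)
river: ρ → (10,12,-12)
ρ-cycle length = 6 (tail of 1 descent step not counted)

6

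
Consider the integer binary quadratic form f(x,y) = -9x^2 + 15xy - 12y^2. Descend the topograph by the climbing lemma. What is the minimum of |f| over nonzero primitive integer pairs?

translate: b→3 (≡-15 mod 18), so (9,-15,12)→(9,3,6)
flip: (9,3,6)→(6,-3,9)
reduced (well bottom): (6,-3,9) with a≤c, −a<b≤a
well minimum |f| = |-6| = 6 (negative-definite)

6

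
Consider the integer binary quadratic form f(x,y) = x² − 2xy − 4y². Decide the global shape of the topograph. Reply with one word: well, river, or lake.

D = b²−4ac = (-2)² − 4·1·(-4) = 20
D > 0 non-square ⇒ indefinite ⇒ periodic river

river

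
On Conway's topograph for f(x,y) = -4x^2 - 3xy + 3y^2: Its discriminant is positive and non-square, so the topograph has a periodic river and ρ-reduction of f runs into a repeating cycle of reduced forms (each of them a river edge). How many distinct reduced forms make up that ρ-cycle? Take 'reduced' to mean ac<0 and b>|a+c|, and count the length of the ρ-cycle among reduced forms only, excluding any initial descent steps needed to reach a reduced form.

D = 57, ⌊√D⌋ = 7
descent: ρ → (3,3,-4)  [lands on river]
river: ρ → (-4,5,2)
river: ρ → (2,7,-1)
river: ρ → (-1,7,2)
river: ρ → (2,5,-4)
river: ρ → (-4,3,3)
ρ-cycle length = 6 (tail of 1 descent step not counted)

6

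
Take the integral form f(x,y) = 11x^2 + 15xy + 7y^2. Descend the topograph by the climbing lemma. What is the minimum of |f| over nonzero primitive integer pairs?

translate: b→-7 (≡15 mod 22), so (11,15,7)→(11,-7,3)
flip: (11,-7,3)→(3,7,11)
translate: b→1 (≡7 mod 6), so (3,7,11)→(3,1,7)
reduced (well bottom): (3,1,7) with a≤c, −a<b≤a
well minimum = a = 3

3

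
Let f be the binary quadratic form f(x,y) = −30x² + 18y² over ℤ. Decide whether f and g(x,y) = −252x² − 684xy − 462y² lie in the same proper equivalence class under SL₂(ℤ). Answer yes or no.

D₁ = 2160, D₂ = 2160
river cycle of f (length 2): (18, 36, -12), (-12, 36, 18)
river cycle of g (length 2): (18, 36, -12), (-12, 36, 18)
cycles coincide ⇒ equivalent

yes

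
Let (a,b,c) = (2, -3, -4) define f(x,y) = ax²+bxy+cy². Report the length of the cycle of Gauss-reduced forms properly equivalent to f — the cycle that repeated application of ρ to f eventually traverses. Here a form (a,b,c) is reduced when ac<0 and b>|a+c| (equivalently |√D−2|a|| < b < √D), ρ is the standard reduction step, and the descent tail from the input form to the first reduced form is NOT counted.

D = 41, ⌊√D⌋ = 6
descent: ρ → (-4,3,2)  [lands on river]
river: ρ → (2,5,-2)
river: ρ → (-2,3,4)
river: ρ → (4,5,-1)
river: ρ → (-1,5,4)
river: ρ → (4,3,-2)
river: ρ → (-2,5,2)
river: ρ → (2,3,-4)
river: ρ → (-4,5,1)
river: ρ → (1,5,-4)
ρ-cycle length = 10 (tail of 1 descent step not counted)

10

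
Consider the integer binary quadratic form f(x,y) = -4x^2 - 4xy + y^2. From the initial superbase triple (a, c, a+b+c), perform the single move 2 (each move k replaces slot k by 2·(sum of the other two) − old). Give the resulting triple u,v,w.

start (-4,1,-7) = (f(1,0),f(0,1),f(1,1))
replace slot 2: 2·((-4)+(-7)) − 1 = -23 → (-4,-23,-7)

-4,-23,-7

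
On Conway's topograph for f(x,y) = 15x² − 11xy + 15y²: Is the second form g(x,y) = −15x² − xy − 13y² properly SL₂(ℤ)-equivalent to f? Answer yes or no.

D₁ = -779, D₂ = -779
f: flip: (15,-11,15)→(15,11,15)
f: reduced (well bottom): (15,11,15) with a≤c, −a<b≤a
g is negative-definite; reduce −g:
−g: flip: (15,1,13)→(13,-1,15)
−g: reduced (well bottom): (13,-1,15) with a≤c, −a<b≤a
flip sign back: reduced form of g is (-13,1,-15)
reduced forms (15, 11, 15) vs (-13, 1, -15) ⇒ inequivalent

no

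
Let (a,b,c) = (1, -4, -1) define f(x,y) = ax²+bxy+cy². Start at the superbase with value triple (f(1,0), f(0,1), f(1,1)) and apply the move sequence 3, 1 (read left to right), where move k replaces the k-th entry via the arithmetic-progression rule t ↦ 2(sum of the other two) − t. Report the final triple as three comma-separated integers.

start (1,-1,-4) = (f(1,0),f(0,1),f(1,1))
replace slot 3: 2·(1+(-1)) − (-4) = 4 → (1,-1,4)
replace slot 1: 2·((-1)+4) − 1 = 5 → (5,-1,4)

5,-1,4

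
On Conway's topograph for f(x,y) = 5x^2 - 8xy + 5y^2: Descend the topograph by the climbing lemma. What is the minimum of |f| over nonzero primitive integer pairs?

translate: b→2 (≡-8 mod 10), so (5,-8,5)→(5,2,2)
flip: (5,2,2)→(2,-2,5)
translate: b→2 (≡-2 mod 4), so (2,-2,5)→(2,2,5)
reduced (well bottom): (2,2,5) with a≤c, −a<b≤a
well minimum = a = 2

2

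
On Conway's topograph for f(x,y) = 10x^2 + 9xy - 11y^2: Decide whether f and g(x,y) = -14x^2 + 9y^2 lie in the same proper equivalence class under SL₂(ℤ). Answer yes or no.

D₁ = 521, D₂ = 504
discriminants differ ⇒ not SL₂(ℤ)-equivalent

no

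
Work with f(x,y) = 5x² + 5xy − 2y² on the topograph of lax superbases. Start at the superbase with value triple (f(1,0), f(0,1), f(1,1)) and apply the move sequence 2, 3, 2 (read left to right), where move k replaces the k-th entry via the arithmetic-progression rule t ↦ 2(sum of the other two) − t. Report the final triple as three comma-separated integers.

start (5,-2,8) = (f(1,0),f(0,1),f(1,1))
replace slot 2: 2·(5+8) − (-2) = 28 → (5,28,8)
replace slot 3: 2·(5+28) − 8 = 58 → (5,28,58)
replace slot 2: 2·(5+58) − 28 = 98 → (5,98,58)

5,98,58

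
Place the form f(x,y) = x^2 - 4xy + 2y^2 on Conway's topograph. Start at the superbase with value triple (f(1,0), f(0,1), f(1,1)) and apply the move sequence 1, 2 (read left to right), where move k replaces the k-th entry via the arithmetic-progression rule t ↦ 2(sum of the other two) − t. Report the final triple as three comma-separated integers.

start (1,2,-1) = (f(1,0),f(0,1),f(1,1))
replace slot 1: 2·(2+(-1)) − 1 = 1 → (1,2,-1)
replace slot 2: 2·(1+(-1)) − 2 = -2 → (1,-2,-1)

1,-2,-1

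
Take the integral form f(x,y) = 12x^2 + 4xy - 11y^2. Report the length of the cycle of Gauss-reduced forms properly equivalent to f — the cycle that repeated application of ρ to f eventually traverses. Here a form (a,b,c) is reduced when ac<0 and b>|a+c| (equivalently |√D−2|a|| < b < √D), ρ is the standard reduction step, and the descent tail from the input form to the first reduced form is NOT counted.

D = 544, ⌊√D⌋ = 23
river: ρ → (-11,18,5)
river: ρ → (5,22,-3)
river: ρ → (-3,20,12)
river: ρ → (12,4,-11)
ρ-cycle length = 4 (tail of 0 descent steps not counted)

4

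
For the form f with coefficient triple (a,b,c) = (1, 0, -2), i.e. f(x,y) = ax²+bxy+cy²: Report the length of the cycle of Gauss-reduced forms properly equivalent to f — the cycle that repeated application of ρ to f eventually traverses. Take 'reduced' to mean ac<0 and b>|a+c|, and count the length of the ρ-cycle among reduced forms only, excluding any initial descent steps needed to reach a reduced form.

D = 8, ⌊√D⌋ = 2
descent: ρ → (-2,0,1)
descent: ρ → (1,2,-1)  [lands on river]
river: ρ → (-1,2,1)
ρ-cycle length = 2 (tail of 2 descent steps not counted)

2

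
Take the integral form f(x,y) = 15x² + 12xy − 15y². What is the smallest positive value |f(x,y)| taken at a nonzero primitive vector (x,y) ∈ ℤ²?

river: ρ → (-15,18,12)
river: ρ → (12,30,-3)
river: ρ → (-3,30,12)
river: ρ → (12,18,-15)
river: ρ → (-15,12,15)
river: ρ → (15,18,-12)
river: ρ → (-12,30,3)
river: ρ → (3,30,-12)
river: ρ → (-12,18,15)
river: ρ → (15,12,-15)
closes: descent 0, river 10
min |a| on river = 3

3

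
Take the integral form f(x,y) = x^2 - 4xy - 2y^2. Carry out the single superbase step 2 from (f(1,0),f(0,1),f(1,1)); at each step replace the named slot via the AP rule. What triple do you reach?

start (1,-2,-5) = (f(1,0),f(0,1),f(1,1))
replace slot 2: 2·(1+(-5)) − (-2) = -6 → (1,-6,-5)

1,-6,-5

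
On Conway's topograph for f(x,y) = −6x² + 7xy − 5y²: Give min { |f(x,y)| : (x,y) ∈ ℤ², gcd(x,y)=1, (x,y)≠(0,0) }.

translate: b→5 (≡-7 mod 12), so (6,-7,5)→(6,5,4)
flip: (6,5,4)→(4,-5,6)
translate: b→3 (≡-5 mod 8), so (4,-5,6)→(4,3,5)
reduced (well bottom): (4,3,5) with a≤c, −a<b≤a
well minimum |f| = |-4| = 4 (negative-definite)

4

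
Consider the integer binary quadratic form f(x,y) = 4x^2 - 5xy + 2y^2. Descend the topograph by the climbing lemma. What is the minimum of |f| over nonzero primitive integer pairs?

translate: b→3 (≡-5 mod 8), so (4,-5,2)→(4,3,1)
flip: (4,3,1)→(1,-3,4)
translate: b→1 (≡-3 mod 2), so (1,-3,4)→(1,1,2)
reduced (well bottom): (1,1,2) with a≤c, −a<b≤a
well minimum = a = 1

1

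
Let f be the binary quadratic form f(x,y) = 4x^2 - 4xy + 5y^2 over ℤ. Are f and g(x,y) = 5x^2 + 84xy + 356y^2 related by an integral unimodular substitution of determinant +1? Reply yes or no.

D₁ = -64, D₂ = -64
f: translate: b→4 (≡-4 mod 8), so (4,-4,5)→(4,4,5)
f: reduced (well bottom): (4,4,5) with a≤c, −a<b≤a
g: translate: b→4 (≡84 mod 10), so (5,84,356)→(5,4,4)
g: flip: (5,4,4)→(4,-4,5)
g: translate: b→4 (≡-4 mod 8), so (4,-4,5)→(4,4,5)
g: reduced (well bottom): (4,4,5) with a≤c, −a<b≤a
reduced forms (4, 4, 5) vs (4, 4, 5) ⇒ equivalent

yes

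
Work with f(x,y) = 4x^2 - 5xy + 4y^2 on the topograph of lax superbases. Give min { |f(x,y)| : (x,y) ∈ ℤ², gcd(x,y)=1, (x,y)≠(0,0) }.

translate: b→3 (≡-5 mod 8), so (4,-5,4)→(4,3,3)
flip: (4,3,3)→(3,-3,4)
translate: b→3 (≡-3 mod 6), so (3,-3,4)→(3,3,4)
reduced (well bottom): (3,3,4) with a≤c, −a<b≤a
well minimum = a = 3

3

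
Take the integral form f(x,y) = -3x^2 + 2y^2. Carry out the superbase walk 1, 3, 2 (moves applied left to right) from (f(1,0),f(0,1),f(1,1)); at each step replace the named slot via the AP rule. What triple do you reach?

start (-3,2,-1) = (f(1,0),f(0,1),f(1,1))
replace slot 1: 2·(2+(-1)) − (-3) = 5 → (5,2,-1)
replace slot 3: 2·(5+2) − (-1) = 15 → (5,2,15)
replace slot 2: 2·(5+15) − 2 = 38 → (5,38,15)

5,38,15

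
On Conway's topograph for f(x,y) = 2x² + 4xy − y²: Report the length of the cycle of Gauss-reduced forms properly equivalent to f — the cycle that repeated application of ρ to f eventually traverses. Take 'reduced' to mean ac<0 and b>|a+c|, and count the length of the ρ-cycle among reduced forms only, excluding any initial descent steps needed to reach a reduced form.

D = 24, ⌊√D⌋ = 4
river: ρ → (-1,4,2)
river: ρ → (2,4,-1)
ρ-cycle length = 2 (tail of 0 descent steps not counted)

2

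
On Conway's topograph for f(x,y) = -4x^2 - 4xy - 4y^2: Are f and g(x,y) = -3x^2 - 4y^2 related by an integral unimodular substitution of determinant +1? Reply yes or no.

D₁ = -48, D₂ = -48
f is negative-definite; reduce −f:
−f: reduced (well bottom): (4,4,4) with a≤c, −a<b≤a
flip sign back: reduced form of f is (-4,-4,-4)
g is negative-definite; reduce −g:
−g: reduced (well bottom): (3,0,4) with a≤c, −a<b≤a
flip sign back: reduced form of g is (-3,0,-4)
reduced forms (-4, -4, -4) vs (-3, 0, -4) ⇒ inequivalent

no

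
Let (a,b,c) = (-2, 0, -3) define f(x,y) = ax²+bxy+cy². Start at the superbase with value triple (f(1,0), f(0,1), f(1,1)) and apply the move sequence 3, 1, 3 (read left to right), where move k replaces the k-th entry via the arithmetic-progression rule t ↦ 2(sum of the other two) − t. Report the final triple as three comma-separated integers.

start (-2,-3,-5) = (f(1,0),f(0,1),f(1,1))
replace slot 3: 2·((-2)+(-3)) − (-5) = -5 → (-2,-3,-5)
replace slot 1: 2·((-3)+(-5)) − (-2) = -14 → (-14,-3,-5)
replace slot 3: 2·((-14)+(-3)) − (-5) = -29 → (-14,-3,-29)

-14,-3,-29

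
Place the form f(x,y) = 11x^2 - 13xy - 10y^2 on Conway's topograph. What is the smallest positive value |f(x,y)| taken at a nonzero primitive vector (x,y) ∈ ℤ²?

descent: ρ → (-10,13,11)  [lands on river]
river: ρ → (11,9,-12)
river: ρ → (-12,15,8)
river: ρ → (8,17,-10)
river: ρ → (-10,23,2)
river: ρ → (2,21,-21)
river: ρ → (-21,21,2)
river: ρ → (2,23,-10)
river: ρ → (-10,17,8)
river: ρ → (8,15,-12)
river: ρ → (-12,9,11)
river: ρ → (11,13,-10)
river: ρ → (-10,7,14)
river: ρ → (14,21,-3)
river: ρ → (-3,21,14)
river: ρ → (14,7,-10)
closes: descent 1, river 16
min |a| on river = 2

2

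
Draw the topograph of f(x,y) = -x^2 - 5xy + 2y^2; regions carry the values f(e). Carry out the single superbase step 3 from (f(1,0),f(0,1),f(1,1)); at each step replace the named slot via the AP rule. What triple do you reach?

start (-1,2,-4) = (f(1,0),f(0,1),f(1,1))
replace slot 3: 2·((-1)+2) − (-4) = 6 → (-1,2,6)

-1,2,6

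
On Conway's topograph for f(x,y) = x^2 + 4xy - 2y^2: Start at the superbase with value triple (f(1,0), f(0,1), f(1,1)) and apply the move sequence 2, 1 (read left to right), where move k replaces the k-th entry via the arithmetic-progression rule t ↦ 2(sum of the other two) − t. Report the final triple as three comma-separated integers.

start (1,-2,3) = (f(1,0),f(0,1),f(1,1))
replace slot 2: 2·(1+3) − (-2) = 10 → (1,10,3)
replace slot 1: 2·(10+3) − 1 = 25 → (25,10,3)

25,10,3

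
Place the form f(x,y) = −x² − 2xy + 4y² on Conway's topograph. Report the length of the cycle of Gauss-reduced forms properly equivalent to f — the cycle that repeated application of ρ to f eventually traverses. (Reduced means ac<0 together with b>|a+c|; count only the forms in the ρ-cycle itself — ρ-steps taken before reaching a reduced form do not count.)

D = 20, ⌊√D⌋ = 4
descent: ρ → (4,2,-1)
descent: ρ → (-1,4,1)  [lands on river]
river: ρ → (1,4,-1)
ρ-cycle length = 2 (tail of 2 descent steps not counted)

2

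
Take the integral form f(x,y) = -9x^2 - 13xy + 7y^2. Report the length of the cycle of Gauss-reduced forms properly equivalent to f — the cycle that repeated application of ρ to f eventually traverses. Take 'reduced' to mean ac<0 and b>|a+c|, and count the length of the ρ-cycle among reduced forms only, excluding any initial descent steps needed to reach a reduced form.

D = 421, ⌊√D⌋ = 20
descent: ρ → (7,13,-9)  [lands on river]
river: ρ → (-9,5,11)
river: ρ → (11,17,-3)
river: ρ → (-3,19,5)
river: ρ → (5,11,-15)
river: ρ → (-15,19,1)
river: ρ → (1,19,-15)
river: ρ → (-15,11,5)
river: ρ → (5,19,-3)
river: ρ → (-3,17,11)
river: ρ → (11,5,-9)
river: ρ → (-9,13,7)
river: ρ → (7,15,-7)
river: ρ → (-7,13,9)
river: ρ → (9,5,-11)
river: ρ → (-11,17,3)
river: ρ → (3,19,-5)
river: ρ → (-5,11,15)
river: ρ → (15,19,-1)
river: ρ → (-1,19,15)
river: ρ → (15,11,-5)
river: ρ → (-5,19,3)
river: ρ → (3,17,-11)
river: ρ → (-11,5,9)
river: ρ → (9,13,-7)
river: ρ → (-7,15,7)
ρ-cycle length = 26 (tail of 1 descent step not counted)

26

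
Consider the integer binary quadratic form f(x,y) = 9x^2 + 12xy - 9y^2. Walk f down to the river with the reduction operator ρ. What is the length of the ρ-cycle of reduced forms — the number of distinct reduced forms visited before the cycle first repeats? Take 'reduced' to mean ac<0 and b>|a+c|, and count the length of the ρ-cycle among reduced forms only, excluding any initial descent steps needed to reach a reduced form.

D = 468, ⌊√D⌋ = 21
river: ρ → (-9,6,12)
river: ρ → (12,18,-3)
river: ρ → (-3,18,12)
river: ρ → (12,6,-9)
river: ρ → (-9,12,9)
river: ρ → (9,6,-12)
river: ρ → (-12,18,3)
river: ρ → (3,18,-12)
river: ρ → (-12,6,9)
river: ρ → (9,12,-9)
ρ-cycle length = 10 (tail of 0 descent steps not counted)

10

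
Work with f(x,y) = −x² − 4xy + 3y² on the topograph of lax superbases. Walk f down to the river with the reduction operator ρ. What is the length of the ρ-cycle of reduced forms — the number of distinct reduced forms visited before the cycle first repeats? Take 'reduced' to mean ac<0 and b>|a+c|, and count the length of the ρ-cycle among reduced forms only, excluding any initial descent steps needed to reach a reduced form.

D = 28, ⌊√D⌋ = 5
descent: ρ → (3,4,-1)  [lands on river]
river: ρ → (-1,4,3)
river: ρ → (3,2,-2)
river: ρ → (-2,2,3)
ρ-cycle length = 4 (tail of 1 descent step not counted)

4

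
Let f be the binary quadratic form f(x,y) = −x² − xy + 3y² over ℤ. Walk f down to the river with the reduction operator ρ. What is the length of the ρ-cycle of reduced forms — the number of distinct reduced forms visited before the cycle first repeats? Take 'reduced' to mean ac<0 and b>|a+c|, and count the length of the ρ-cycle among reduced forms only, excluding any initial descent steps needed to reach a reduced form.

D = 13, ⌊√D⌋ = 3
descent: ρ → (3,1,-1)
descent: ρ → (-1,3,1)  [lands on river]
river: ρ → (1,3,-1)
ρ-cycle length = 2 (tail of 2 descent steps not counted)

2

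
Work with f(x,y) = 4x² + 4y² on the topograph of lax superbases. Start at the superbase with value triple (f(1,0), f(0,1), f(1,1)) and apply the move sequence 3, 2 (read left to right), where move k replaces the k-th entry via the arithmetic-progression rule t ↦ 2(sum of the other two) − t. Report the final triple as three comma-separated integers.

start (4,4,8) = (f(1,0),f(0,1),f(1,1))
replace slot 3: 2·(4+4) − 8 = 8 → (4,4,8)
replace slot 2: 2·(4+8) − 4 = 20 → (4,20,8)

4,20,8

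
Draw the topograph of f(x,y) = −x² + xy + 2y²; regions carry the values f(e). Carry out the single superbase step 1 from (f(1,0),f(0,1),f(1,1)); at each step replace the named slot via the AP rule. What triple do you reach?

start (-1,2,2) = (f(1,0),f(0,1),f(1,1))
replace slot 1: 2·(2+2) − (-1) = 9 → (9,2,2)

9,2,2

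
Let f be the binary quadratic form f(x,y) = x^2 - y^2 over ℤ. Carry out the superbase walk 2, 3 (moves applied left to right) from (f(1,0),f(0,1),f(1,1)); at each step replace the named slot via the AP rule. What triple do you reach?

start (1,-1,0) = (f(1,0),f(0,1),f(1,1))
replace slot 2: 2·(1+0) − (-1) = 3 → (1,3,0)
replace slot 3: 2·(1+3) − 0 = 8 → (1,3,8)

1,3,8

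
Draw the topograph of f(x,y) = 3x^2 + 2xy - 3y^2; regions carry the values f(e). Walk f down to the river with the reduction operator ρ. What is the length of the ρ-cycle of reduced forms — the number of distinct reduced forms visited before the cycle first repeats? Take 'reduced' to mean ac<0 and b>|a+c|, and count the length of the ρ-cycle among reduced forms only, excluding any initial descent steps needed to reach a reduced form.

D = 40, ⌊√D⌋ = 6
river: ρ → (-3,4,2)
river: ρ → (2,4,-3)
river: ρ → (-3,2,3)
river: ρ → (3,4,-2)
river: ρ → (-2,4,3)
river: ρ → (3,2,-3)
ρ-cycle length = 6 (tail of 0 descent steps not counted)

6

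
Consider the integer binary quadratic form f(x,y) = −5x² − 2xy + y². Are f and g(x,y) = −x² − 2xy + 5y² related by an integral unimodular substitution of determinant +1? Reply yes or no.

D₁ = 24, D₂ = 24
river cycle of f (length 2): (1, 4, -2), (-2, 4, 1)
river cycle of g (length 2): (-1, 4, 2), (2, 4, -1)
cycles differ ⇒ inequivalent

no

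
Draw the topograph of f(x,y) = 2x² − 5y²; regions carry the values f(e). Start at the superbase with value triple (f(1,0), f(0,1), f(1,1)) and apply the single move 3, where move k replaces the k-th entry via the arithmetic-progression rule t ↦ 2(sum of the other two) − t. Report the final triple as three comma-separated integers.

start (2,-5,-3) = (f(1,0),f(0,1),f(1,1))
replace slot 3: 2·(2+(-5)) − (-3) = -3 → (2,-5,-3)

2,-5,-3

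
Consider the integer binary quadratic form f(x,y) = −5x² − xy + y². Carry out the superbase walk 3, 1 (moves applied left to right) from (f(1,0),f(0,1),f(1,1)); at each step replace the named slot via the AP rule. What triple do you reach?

start (-5,1,-5) = (f(1,0),f(0,1),f(1,1))
replace slot 3: 2·((-5)+1) − (-5) = -3 → (-5,1,-3)
replace slot 1: 2·(1+(-3)) − (-5) = 1 → (1,1,-3)

1,1,-3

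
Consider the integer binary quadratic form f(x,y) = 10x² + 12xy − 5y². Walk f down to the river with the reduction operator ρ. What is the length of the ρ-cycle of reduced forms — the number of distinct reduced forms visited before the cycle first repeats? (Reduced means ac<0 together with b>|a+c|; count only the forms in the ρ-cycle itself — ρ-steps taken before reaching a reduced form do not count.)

D = 344, ⌊√D⌋ = 18
river: ρ → (-5,18,1)
river: ρ → (1,18,-5)
river: ρ → (-5,12,10)
river: ρ → (10,8,-7)
river: ρ → (-7,6,11)
river: ρ → (11,16,-2)
river: ρ → (-2,16,11)
river: ρ → (11,6,-7)
river: ρ → (-7,8,10)
river: ρ → (10,12,-5)
ρ-cycle length = 10 (tail of 0 descent steps not counted)

10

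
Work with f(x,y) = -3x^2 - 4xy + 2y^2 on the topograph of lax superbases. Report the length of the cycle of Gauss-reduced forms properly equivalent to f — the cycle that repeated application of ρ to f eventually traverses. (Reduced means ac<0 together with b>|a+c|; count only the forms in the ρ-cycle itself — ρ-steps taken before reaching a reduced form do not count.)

D = 40, ⌊√D⌋ = 6
descent: ρ → (2,4,-3)  [lands on river]
river: ρ → (-3,2,3)
river: ρ → (3,4,-2)
river: ρ → (-2,4,3)
river: ρ → (3,2,-3)
river: ρ → (-3,4,2)
ρ-cycle length = 6 (tail of 1 descent step not counted)

6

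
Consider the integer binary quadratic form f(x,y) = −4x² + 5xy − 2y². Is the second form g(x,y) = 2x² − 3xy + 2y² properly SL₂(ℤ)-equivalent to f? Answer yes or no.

D₁ = -7, D₂ = -7
f is negative-definite; reduce −f:
−f: translate: b→3 (≡-5 mod 8), so (4,-5,2)→(4,3,1)
−f: flip: (4,3,1)→(1,-3,4)
−f: translate: b→1 (≡-3 mod 2), so (1,-3,4)→(1,1,2)
−f: reduced (well bottom): (1,1,2) with a≤c, −a<b≤a
flip sign back: reduced form of f is (-1,-1,-2)
g: translate: b→1 (≡-3 mod 4), so (2,-3,2)→(2,1,1)
g: flip: (2,1,1)→(1,-1,2)
g: translate: b→1 (≡-1 mod 2), so (1,-1,2)→(1,1,2)
g: reduced (well bottom): (1,1,2) with a≤c, −a<b≤a
reduced forms (-1, -1, -2) vs (1, 1, 2) ⇒ inequivalent

no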